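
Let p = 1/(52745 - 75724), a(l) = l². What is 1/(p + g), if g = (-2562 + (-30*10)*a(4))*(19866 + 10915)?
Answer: -22979/5207264801839 ≈ -4.4129e-9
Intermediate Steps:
p = -1/22979 (p = 1/(-22979) = -1/22979 ≈ -4.3518e-5)
g = -226609722 (g = (-2562 - 30*10*4²)*(19866 + 10915) = (-2562 - 300*16)*30781 = (-2562 - 4800)*30781 = -7362*30781 = -226609722)
1/(p + g) = 1/(-1/22979 - 226609722) = 1/(-5207264801839/22979) = -22979/5207264801839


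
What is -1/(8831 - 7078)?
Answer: -1/1753 ≈ -0.00057045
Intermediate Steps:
-1/(8831 - 7078) = -1/1753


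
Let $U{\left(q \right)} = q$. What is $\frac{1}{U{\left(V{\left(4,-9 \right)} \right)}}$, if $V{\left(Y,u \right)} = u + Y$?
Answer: $- \frac{1}{5} \approx -0.2$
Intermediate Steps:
$V{\left(Y,u \right)} = Y + u$
$\frac{1}{U{\left(V{\left(4,-9 \right)} \right)}} = \frac{1}{4 - 9} = \frac{1}{-5} = - \frac{1}{5}$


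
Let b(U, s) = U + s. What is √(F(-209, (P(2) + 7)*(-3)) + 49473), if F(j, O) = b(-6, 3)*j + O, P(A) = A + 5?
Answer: 9*√618 ≈ 223.74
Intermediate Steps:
P(A) = 5 + A
F(j, O) = O - 3*j (F(j, O) = (-6 + 3)*j + O = -3*j + O = O - 3*j)
√(F(-209, (P(2) + 7)*(-3)) + 49473) = √((((5 + 2) + 7)*(-3) - 3*(-209)) + 49473) = √(((7 + 7)*(-3) + 627) + 49473) = √((14*(-3) + 627) + 49473) = √((-42 + 627) + 49473) = √(585 + 49473) = √50058 = 9*√618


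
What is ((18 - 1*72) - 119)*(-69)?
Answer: 11937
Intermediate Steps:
((18 - 1*72) - 119)*(-69) = ((18 - 72) - 119)*(-69) = (-54 - 119)*(-69) = -173*(-69) = 11937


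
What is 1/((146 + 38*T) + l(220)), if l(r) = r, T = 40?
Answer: 1/1886 ≈ 0.00053022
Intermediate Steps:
1/((146 + 38*T) + l(220)) = 1/((146 + 38*40) + 220) = 1/((146 + 1520) + 220) = 1/(1666 + 220) = 1/1886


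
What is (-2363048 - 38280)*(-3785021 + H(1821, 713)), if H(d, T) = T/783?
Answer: 7116745506729440/783 ≈ 9.0891e+12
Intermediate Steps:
H(d, T) = T/783 (H(d, T) = T*(1/783) = T/783)
(-2363048 - 38280)*(-3785021 + H(1821, 713)) = (-2363048 - 38280)*(-3785021 + (1/783)*713) = -2401328*(-3785021 + 713/783) = -2401328*(-2963670730/783) = 7116745506729440/783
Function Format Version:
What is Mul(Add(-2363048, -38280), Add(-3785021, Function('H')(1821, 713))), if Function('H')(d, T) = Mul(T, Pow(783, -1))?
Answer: Rational(7116745506729440, 783) ≈ 9.0891e+12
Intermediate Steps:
Function('H')(d, T) = Mul(Rational(1, 783), T) (Function('H')(d, T) = Mul(T, Rational(1, 783)) = Mul(Rational(1, 783), T))
Mul(Add(-2363048, -38280), Add(-3785021, Function('H')(1821, 713))) = Mul(Add(-2363048, -38280), Add(-3785021, Mul(Rational(1, 783), 713))) = Mul(-2401328, Add(-3785021, Rational(713, 783))) = Mul(-2401328, Rational(-2963670730, 783)) = Rational(7116745506729440, 783)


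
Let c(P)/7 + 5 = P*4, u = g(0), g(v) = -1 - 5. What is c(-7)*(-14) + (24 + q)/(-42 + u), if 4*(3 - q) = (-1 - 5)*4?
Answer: 51733/16 ≈ 3233.3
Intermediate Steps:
g(v) = -6
u = -6
q = 9 (q = 3 - (-1 - 5)*4/4 = 3 - (-3)*4/2 = 3 - ¼*(-24) = 3 + 6 = 9)
c(P) = -35 + 28*P (c(P) = -35 + 7*(P*4) = -35 + 7*(4*P) = -35 + 28*P)
c(-7)*(-14) + (24 + q)/(-42 + u) = (-35 + 28*(-7))*(-14) + (24 + 9)/(-42 - 6) = (-35 - 196)*(-14) + 33/(-48) = -231*(-14) + 33*(-1/48) = 3234 - 11/16 = 51733/16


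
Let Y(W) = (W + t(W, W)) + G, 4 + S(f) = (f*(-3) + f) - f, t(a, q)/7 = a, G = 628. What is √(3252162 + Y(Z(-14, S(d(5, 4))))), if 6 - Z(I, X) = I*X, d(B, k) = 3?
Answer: √3251382 ≈ 1803.2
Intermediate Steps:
t(a, q) = 7*a
S(f) = -4 - 3*f (S(f) = -4 + ((f*(-3) + f) - f) = -4 + ((-3*f + f) - f) = -4 + (-2*f - f) = -4 - 3*f)
Z(I, X) = 6 - I*X
Y(W) = 628 + 8*W (Y(W) = (W + 7*W) + 628 = 8*W + 628 = 628 + 8*W)
√(3252162 + Y(Z(-14, S(d(5, 4))))) = √(3252162 + (628 + 8*(6 - 1*(-14)*(-4 - 3*3)))) = √(3252162 + (628 + 8*(6 - 1*(-14)*(-4 - 9)))) = √(3252162 + (628 + 8*(6 - 1*(-14)*(-13)))) = √(3252162 + (628 + 8*(6 - 182))) = √(3252162 + (628 + 8*(-176))) = √(3252162 + (628 - 1408)) = √(3252162 - 780) = √3251382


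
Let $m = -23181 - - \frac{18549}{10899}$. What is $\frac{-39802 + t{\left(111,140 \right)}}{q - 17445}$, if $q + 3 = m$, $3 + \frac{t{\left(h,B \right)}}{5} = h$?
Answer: $\frac{23773141}{24599829} \approx 0.96639$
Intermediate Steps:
$t{\left(h,B \right)} = -15 + 5 h$
$m = - \frac{28070130}{1211}$ ($m = -23181 - - \frac{18549}{10899} = -23181 - \left(-1\right) \frac{2061}{1211} = -23181 - - \frac{2061}{1211} = -23181 + \frac{2061}{1211} = - \frac{28070130}{1211} \approx -23179.0$)
$q = - \frac{28073763}{1211}$ ($q = -3 - \frac{28070130}{1211} = - \frac{28073763}{1211} \approx -23182.0$)
$\frac{-39802 + t{\left(111,140 \right)}}{q - 17445} = \frac{-39802 + \left(-15 + 5 \cdot 111\right)}{- \frac{28073763}{1211} - 17445} = \frac{-39802 + \left(-15 + 555\right)}{- \frac{49199658}{1211}} = \left(-39802 + 540\right) \left(- \frac{1211}{49199658}\right) = \left(-39262\right) \left(- \frac{1211}{49199658}\right) = \frac{23773141}{24599829}$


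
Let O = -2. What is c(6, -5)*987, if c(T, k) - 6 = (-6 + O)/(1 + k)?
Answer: 7896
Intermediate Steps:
c(T, k) = 6 - 8/(1 + k) (c(T, k) = 6 + (-6 - 2)/(1 + k) = 6 - 8/(1 + k))
c(6, -5)*987 = (2*(-1 + 3*(-5))/(1 - 5))*987 = (2*(-1 - 15)/(-4))*987 = (2*(-¼)*(-16))*987 = 8*987 = 7896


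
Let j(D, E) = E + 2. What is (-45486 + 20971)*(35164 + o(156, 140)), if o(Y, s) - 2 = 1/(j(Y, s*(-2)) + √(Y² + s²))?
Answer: -14374560118675/16674 + 24515*√2746/8337 ≈ -8.6209e+8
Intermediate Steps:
j(D, E) = 2 + E
o(Y, s) = 2 + 1/(2 + √(Y² + s²) - 2*s) (o(Y, s) = 2 + 1/((2 + s*(-2)) + √(Y² + s²)) = 2 + 1/((2 - 2*s) + √(Y² + s²)) = 2 + 1/(2 + √(Y² + s²) - 2*s))
(-45486 + 20971)*(35164 + o(156, 140)) = (-45486 + 20971)*(35164 + (5 - 4*140 + 2*√(156² + 140²))/(2 + √(156² + 140²) - 2*140)) = -24515*(35164 + (5 - 560 + 2*√(24336 + 19600))/(2 + √(24336 + 19600) - 280)) = -24515*(35164 + (5 - 560 + 2*√43936)/(2 + √43936 - 280)) = -24515*(35164 + (5 - 560 + 2*(4*√2746))/(2 + 4*√2746 - 280)) = -24515*(35164 + (5 - 560 + 8*√2746)/(-278 + 4*√2746)) = -24515*(35164 + (-555 + 8*√2746)/(-278 + 4*√2746)) = -862045460 - 24515*(-555 + 8*√2746)/(-278 + 4*√2746)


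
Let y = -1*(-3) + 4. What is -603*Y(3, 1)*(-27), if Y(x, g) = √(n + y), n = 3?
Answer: 16281*√10 ≈ 51485.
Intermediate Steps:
y = 7 (y = 3 + 4 = 7)
Y(x, g) = √10 (Y(x, g) = √(3 + 7) = √10)
-603*Y(3, 1)*(-27) = -603*√10*(-27) = -(-16281)*√10 = 16281*√10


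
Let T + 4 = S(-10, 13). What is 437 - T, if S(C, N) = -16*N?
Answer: 649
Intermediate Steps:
T = -212 (T = -4 - 16*13 = -4 - 208 = -212)
437 - T = 437 - 1*(-212) = 437 + 212 = 649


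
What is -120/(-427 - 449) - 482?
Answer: -35176/73 ≈ -481.86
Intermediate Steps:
-120/(-427 - 449) - 482 = -120/(-876) - 482 = -1/876*(-120) - 482 = 10/73 - 482 = -35176/73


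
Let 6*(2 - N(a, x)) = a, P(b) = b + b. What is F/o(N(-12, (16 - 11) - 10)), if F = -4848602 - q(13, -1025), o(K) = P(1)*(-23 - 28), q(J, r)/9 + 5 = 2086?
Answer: 4867331/102 ≈ 47719.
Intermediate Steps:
P(b) = 2*b
q(J, r) = 18729 (q(J, r) = -45 + 9*2086 = -45 + 18774 = 18729)
N(a, x) = 2 - a/6
o(K) = -102 (o(K) = (2*1)*(-23 - 28) = 2*(-51) = -102)
F = -4867331 (F = -4848602 - 1*18729 = -4848602 - 18729 = -4867331)
F/o(N(-12, (16 - 11) - 10)) = -4867331/(-102) = -4867331*(-1/102) = 4867331/102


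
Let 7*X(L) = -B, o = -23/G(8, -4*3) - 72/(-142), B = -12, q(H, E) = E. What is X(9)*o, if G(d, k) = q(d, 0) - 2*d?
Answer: 6627/1988 ≈ 3.3335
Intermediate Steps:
G(d, k) = -2*d (G(d, k) = 0 - 2*d = -2*d)
o = 2209/1136 (o = -23/((-2*8)) - 72/(-142) = -23/(-16) - 72*(-1/142) = -23*(-1/16) + 36/71 = 23/16 + 36/71 = 2209/1136 ≈ 1.9445)
X(L) = 12/7 (X(L) = (-1*(-12))/7 = (⅐)*12 = 12/7)
X(9)*o = (12/7)*(2209/1136) = 6627/1988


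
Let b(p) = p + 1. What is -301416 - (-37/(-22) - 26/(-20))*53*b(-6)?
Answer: -3306884/11 ≈ -3.0063e+5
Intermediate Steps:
b(p) = 1 + p
-301416 - (-37/(-22) - 26/(-20))*53*b(-6) = -301416 - (-37/(-22) - 26/(-20))*53*(1 - 6) = -301416 - (-37*(-1/22) - 26*(-1/20))*53*(-5) = -301416 - (37/22 + 13/10)*53*(-5) = -301416 - (164/55)*53*(-5) = -301416 - 8692*(-5)/55 = -301416 - 1*(-8692/11) = -301416 + 8692/11 = -3306884/11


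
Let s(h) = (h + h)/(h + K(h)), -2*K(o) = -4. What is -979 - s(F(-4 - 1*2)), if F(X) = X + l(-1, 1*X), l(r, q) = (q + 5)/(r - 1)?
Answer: -6875/7 ≈ -982.14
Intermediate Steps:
K(o) = 2 (K(o) = -½*(-4) = 2)
l(r, q) = (5 + q)/(-1 + r)
F(X) = -5/2 + X/2 (F(X) = X + (5 + 1*X)/(-1 - 1) = X + (5 + X)/(-2) = X - (5 + X)/2 = X + (-5/2 - X/2) = -5/2 + X/2)
s(h) = 2*h/(2 + h) (s(h) = (h + h)/(h + 2) = (2*h)/(2 + h) = 2*h/(2 + h))
-979 - s(F(-4 - 1*2)) = -979 - 2*(-5/2 + (-4 - 1*2)/2)/(2 + (-5/2 + (-4 - 1*2)/2)) = -979 - 2*(-5/2 + (-4 - 2)/2)/(2 + (-5/2 + (-4 - 2)/2)) = -979 - 2*(-5/2 + (½)*(-6))/(2 + (-5/2 + (½)*(-6))) = -979 - 2*(-5/2 - 3)/(2 + (-5/2 - 3)) = -979 - 2*(-11)/(2*(2 - 11/2)) = -979 - 2*(-11)/(2*(-7/2)) = -979 - 2*(-11)*(-2)/(2*7) = -979 - 1*22/7 = -979 - 22/7 = -6875/7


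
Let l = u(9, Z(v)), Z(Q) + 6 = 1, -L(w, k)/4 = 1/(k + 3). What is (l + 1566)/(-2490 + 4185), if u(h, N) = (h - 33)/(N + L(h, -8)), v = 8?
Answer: 11002/11865 ≈ 0.92727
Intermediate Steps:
L(w, k) = -4/(3 + k) (L(w, k) = -4/(k + 3) = -4/(3 + k))
Z(Q) = -5 (Z(Q) = -6 + 1 = -5)
u(h, N) = (-33 + h)/(4/5 + N) (u(h, N) = (h - 33)/(N - 4/(3 - 8)) = (-33 + h)/(N - 4/(-5)) = (-33 + h)/(N - 4*(-1/5)) = (-33 + h)/(N + 4/5) = (-33 + h)/(4/5 + N))
l = 40/7 (l = 5*(-33 + 9)/(4 + 5*(-5)) = 5*(-24)/(4 - 25) = 5*(-24)/(-21) = 5*(-1/21)*(-24) = 40/7 ≈ 5.7143)
(l + 1566)/(-2490 + 4185) = (40/7 + 1566)/(-2490 + 4185) = (11002/7)/1695 = (11002/7)*(1/1695) = 11002/11865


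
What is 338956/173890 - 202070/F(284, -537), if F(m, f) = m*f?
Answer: 21707863487/6629904030 ≈ 3.2742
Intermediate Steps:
F(m, f) = f*m
338956/173890 - 202070/F(284, -537) = 338956/173890 - 202070/((-537*284)) = 338956*(1/173890) - 202070/(-152508) = 169478/86945 - 202070*(-1/152508) = 169478/86945 + 101035/76254 = 21707863487/6629904030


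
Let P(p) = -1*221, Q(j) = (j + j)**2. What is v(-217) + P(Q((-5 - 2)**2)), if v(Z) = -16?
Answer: -237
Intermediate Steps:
Q(j) = 4*j**2 (Q(j) = (2*j)**2 = 4*j**2)
P(p) = -221
v(-217) + P(Q((-5 - 2)**2)) = -16 - 221 = -237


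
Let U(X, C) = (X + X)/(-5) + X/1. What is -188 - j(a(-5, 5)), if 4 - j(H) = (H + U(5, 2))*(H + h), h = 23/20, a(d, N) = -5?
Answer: -1843/10 ≈ -184.30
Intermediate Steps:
h = 23/20 (h = 23*(1/20) = 23/20 ≈ 1.1500)
U(X, C) = 3*X/5 (U(X, C) = (2*X)*(-1/5) + X*1 = -2*X/5 + X = 3*X/5)
j(H) = 4 - (3 + H)*(23/20 + H) (j(H) = 4 - (H + (3/5)*5)*(H + 23/20) = 4 - (H + 3)*(23/20 + H) = 4 - (3 + H)*(23/20 + H))
-188 - j(a(-5, 5)) = -188 - (11/20 - 1*(-5)**2 - 83/20*(-5)) = -188 - (11/20 - 1*25 + 83/4) = -188 - (11/20 - 25 + 83/4) = -188 - 1*(-37/10) = -188 + 37/10 = -1843/10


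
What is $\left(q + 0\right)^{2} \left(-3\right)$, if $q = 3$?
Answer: $-27$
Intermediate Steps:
$\left(q + 0\right)^{2} \left(-3\right) = \left(3 + 0\right)^{2} \left(-3\right) = 3^{2} \left(-3\right) = 9 \left(-3\right) = -27$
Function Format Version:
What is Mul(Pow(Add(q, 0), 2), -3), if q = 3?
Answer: -27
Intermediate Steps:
Mul(Pow(Add(q, 0), 2), -3) = Mul(Pow(Add(3, 0), 2), -3) = Mul(Pow(3, 2), -3) = Mul(9, -3) = -27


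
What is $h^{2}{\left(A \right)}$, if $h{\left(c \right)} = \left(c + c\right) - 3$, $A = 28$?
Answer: $2809$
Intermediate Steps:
$h{\left(c \right)} = -3 + 2 c$ ($h{\left(c \right)} = 2 c - 3 = -3 + 2 c$)
$h^{2}{\left(A \right)} = \left(-3 + 2 \cdot 28\right)^{2} = \left(-3 + 56\right)^{2} = 53^{2} = 2809$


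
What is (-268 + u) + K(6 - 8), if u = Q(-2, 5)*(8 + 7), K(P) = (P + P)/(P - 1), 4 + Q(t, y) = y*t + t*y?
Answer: -1880/3 ≈ -626.67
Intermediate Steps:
Q(t, y) = -4 + 2*t*y (Q(t, y) = -4 + (y*t + t*y) = -4 + (t*y + t*y) = -4 + 2*t*y)
K(P) = 2*P/(-1 + P) (K(P) = (2*P)/(-1 + P) = 2*P/(-1 + P))
u = -360 (u = (-4 + 2*(-2)*5)*(8 + 7) = (-4 - 20)*15 = -24*15 = -360)
(-268 + u) + K(6 - 8) = (-268 - 360) + 2*(6 - 8)/(-1 + (6 - 8)) = -628 + 2*(-2)/(-1 - 2) = -628 + 2*(-2)/(-3) = -628 + 2*(-2)*(-⅓) = -628 + 4/3 = -1880/3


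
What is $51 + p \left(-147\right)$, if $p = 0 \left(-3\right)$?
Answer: $51$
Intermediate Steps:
$p = 0$
$51 + p \left(-147\right) = 51 + 0 \left(-147\right) = 51 + 0 = 51$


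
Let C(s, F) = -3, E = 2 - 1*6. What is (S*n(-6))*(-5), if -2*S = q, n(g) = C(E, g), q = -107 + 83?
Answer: 180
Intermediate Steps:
E = -4 (E = 2 - 6 = -4)
q = -24
n(g) = -3
S = 12 (S = -½*(-24) = 12)
(S*n(-6))*(-5) = (12*(-3))*(-5) = -36*(-5) = 180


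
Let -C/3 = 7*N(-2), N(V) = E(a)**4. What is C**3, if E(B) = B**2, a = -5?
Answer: -551998615264892578125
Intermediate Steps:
N(V) = 390625 (N(V) = ((-5)**2)**4 = 25**4 = 390625)
C = -8203125 (C = -21*390625 = -3*2734375 = -8203125)
C**3 = (-8203125)**3 = -551998615264892578125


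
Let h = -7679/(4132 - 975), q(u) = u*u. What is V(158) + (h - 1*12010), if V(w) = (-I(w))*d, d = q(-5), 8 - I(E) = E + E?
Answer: -1944907/451 ≈ -4312.4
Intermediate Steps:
q(u) = u**2
I(E) = 8 - 2*E (I(E) = 8 - (E + E) = 8 - 2*E)
d = 25 (d = (-5)**2 = 25)
h = -1097/451 (h = -7679/3157 = -7679*1/3157 = -1097/451 ≈ -2.4324)
V(w) = -200 + 50*w (V(w) = -(8 - 2*w)*25 = (-8 + 2*w)*25 = -200 + 50*w)
V(158) + (h - 1*12010) = (-200 + 50*158) + (-1097/451 - 1*12010) = (-200 + 7900) + (-1097/451 - 12010) = 7700 - 5417607/451 = -1944907/451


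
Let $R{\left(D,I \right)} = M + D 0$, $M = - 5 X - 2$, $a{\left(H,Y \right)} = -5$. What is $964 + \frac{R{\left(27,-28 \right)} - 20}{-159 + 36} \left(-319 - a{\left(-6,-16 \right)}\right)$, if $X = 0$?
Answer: $\frac{111664}{123} \approx 907.84$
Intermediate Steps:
$M = -2$ ($M = \left(-5\right) 0 - 2 = 0 - 2 = -2$)
$R{\left(D,I \right)} = -2$ ($R{\left(D,I \right)} = -2 + D 0 = -2 + 0 = -2$)
$964 + \frac{R{\left(27,-28 \right)} - 20}{-159 + 36} \left(-319 - a{\left(-6,-16 \right)}\right) = 964 + \frac{-2 - 20}{-159 + 36} \left(-319 - -5\right) = 964 + - \frac{22}{-123} \left(-319 + 5\right) = 964 + \left(-22\right) \left(- \frac{1}{123}\right) \left(-314\right) = 964 + \frac{22}{123} \left(-314\right) = 964 - \frac{6908}{123} = \frac{111664}{123}$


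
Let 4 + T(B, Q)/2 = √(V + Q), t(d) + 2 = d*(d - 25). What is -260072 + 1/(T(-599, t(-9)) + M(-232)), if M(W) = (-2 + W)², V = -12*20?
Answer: -14242583007/54764 ≈ -2.6007e+5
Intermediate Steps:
V = -240
t(d) = -2 + d*(-25 + d) (t(d) = -2 + d*(d - 25) = -2 + d*(-25 + d))
T(B, Q) = -8 + 2*√(-240 + Q)
-260072 + 1/(T(-599, t(-9)) + M(-232)) = -260072 + 1/((-8 + 2*√(-240 + (-2 + (-9)² - 25*(-9)))) + (-2 - 232)²) = -260072 + 1/((-8 + 2*√(-240 + (-2 + 81 + 225))) + (-234)²) = -260072 + 1/((-8 + 2*√(-240 + 304)) + 54756) = -260072 + 1/((-8 + 2*√64) + 54756) = -260072 + 1/((-8 + 2*8) + 54756) = -260072 + 1/((-8 + 16) + 54756) = -260072 + 1/(8 + 54756) = -260072 + 1/54764 = -14242583007/54764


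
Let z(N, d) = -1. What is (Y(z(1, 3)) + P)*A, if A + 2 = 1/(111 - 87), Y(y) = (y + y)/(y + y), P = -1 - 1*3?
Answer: 47/8 ≈ 5.8750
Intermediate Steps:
P = -4 (P = -1 - 3 = -4)
Y(y) = 1 (Y(y) = (2*y)/((2*y)) = (2*y)*(1/(2*y)) = 1)
A = -47/24 (A = -2 + 1/(111 - 87) = -2 + 1/24 = -47/24 ≈ -1.9583)
(Y(z(1, 3)) + P)*A = (1 - 4)*(-47/24) = -3*(-47/24) = 47/8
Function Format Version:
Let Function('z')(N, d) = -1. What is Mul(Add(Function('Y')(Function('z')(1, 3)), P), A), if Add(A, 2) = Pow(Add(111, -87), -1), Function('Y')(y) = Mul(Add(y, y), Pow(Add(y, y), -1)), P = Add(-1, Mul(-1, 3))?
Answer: Rational(47, 8) ≈ 5.8750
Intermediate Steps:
P = -4 (P = Add(-1, -3) = -4)
Function('Y')(y) = 1 (Function('Y')(y) = Mul(Mul(2, y), Pow(Mul(2, y), -1)) = Mul(Mul(2, y), Mul(Rational(1, 2), Pow(y, -1))) = 1)
A = Rational(-47, 24) (A = Add(-2, Pow(Add(111, -87), -1)) = Add(-2, Pow(24, -1)) = Add(-2, Rational(1, 24)) = Rational(-47, 24) ≈ -1.9583)
Mul(Add(Function('Y')(Function('z')(1, 3)), P), A) = Mul(Add(1, -4), Rational(-47, 24)) = Mul(-3, Rational(-47, 24)) = Rational(47, 8)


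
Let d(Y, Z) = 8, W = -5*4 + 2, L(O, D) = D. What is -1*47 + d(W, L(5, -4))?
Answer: -39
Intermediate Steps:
W = -18 (W = -20 + 2 = -18)
-1*47 + d(W, L(5, -4)) = -1*47 + 8 = -47 + 8 = -39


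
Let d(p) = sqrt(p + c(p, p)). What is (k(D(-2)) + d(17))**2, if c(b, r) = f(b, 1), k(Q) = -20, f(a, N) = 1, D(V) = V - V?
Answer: 418 - 120*sqrt(2) ≈ 248.29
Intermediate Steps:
D(V) = 0
c(b, r) = 1
d(p) = sqrt(1 + p) (d(p) = sqrt(p + 1) = sqrt(1 + p))
(k(D(-2)) + d(17))**2 = (-20 + sqrt(1 + 17))**2 = (-20 + sqrt(18))**2 = (-20 + 3*sqrt(2))**2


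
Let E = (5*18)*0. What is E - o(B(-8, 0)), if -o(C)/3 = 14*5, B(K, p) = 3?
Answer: 210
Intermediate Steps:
o(C) = -210 (o(C) = -42*5 = -3*70 = -210)
E = 0 (E = 90*0 = 0)
E - o(B(-8, 0)) = 0 - 1*(-210) = 0 + 210 = 210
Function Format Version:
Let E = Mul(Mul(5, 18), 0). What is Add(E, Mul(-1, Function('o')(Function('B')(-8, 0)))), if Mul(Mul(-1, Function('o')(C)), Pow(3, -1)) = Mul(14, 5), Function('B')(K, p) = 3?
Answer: 210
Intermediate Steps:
Function('o')(C) = -210 (Function('o')(C) = Mul(-3, Mul(14, 5)) = Mul(-3, 70) = -210)
E = 0 (E = Mul(90, 0) = 0)
Add(E, Mul(-1, Function('o')(Function('B')(-8, 0)))) = Add(0, Mul(-1, -210)) = Add(0, 210) = 210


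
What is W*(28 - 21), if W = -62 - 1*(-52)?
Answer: -70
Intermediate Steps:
W = -10 (W = -62 + 52 = -10)
W*(28 - 21) = -10*(28 - 21) = -10*7 = -70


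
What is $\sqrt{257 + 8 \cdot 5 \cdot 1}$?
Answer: $3 \sqrt{33} \approx 17.234$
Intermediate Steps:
$\sqrt{257 + 8 \cdot 5 \cdot 1} = \sqrt{257 + 40 \cdot 1} = \sqrt{257 + 40} = \sqrt{297} = 3 \sqrt{33}$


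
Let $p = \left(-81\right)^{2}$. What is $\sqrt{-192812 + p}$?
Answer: $i \sqrt{186251} \approx 431.57 i$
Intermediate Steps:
$p = 6561$
$\sqrt{-192812 + p} = \sqrt{-192812 + 6561} = \sqrt{-186251} = i \sqrt{186251}$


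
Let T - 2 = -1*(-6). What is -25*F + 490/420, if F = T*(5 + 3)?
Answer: -9593/6 ≈ -1598.8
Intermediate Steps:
T = 8 (T = 2 - 1*(-6) = 2 + 6 = 8)
F = 64 (F = 8*(5 + 3) = 8*8 = 64)
-25*F + 490/420 = -25*64 + 490/420 = -1600 + 490*(1/420) = -1600 + 7/6 = -9593/6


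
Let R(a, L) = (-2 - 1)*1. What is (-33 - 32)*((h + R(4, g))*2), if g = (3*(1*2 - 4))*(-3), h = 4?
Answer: -130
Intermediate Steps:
g = 18 (g = (3*(2 - 4))*(-3) = (3*(-2))*(-3) = -6*(-3) = 18)
R(a, L) = -3 (R(a, L) = -3*1 = -3)
(-33 - 32)*((h + R(4, g))*2) = (-33 - 32)*((4 - 3)*2) = -65*2 = -130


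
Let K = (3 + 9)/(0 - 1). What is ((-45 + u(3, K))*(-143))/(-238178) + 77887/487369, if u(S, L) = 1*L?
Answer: 14578425167/116080573682 ≈ 0.12559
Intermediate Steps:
K = -12 (K = 12/(-1) = 12*(-1) = -12)
u(S, L) = L
((-45 + u(3, K))*(-143))/(-238178) + 77887/487369 = ((-45 - 12)*(-143))/(-238178) + 77887/487369 = -57*(-143)*(-1/238178) + 77887*(1/487369) = 8151*(-1/238178) + 77887/487369 = -8151/238178 + 77887/487369 = 14578425167/116080573682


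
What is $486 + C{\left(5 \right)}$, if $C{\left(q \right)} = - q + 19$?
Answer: $500$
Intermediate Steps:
$C{\left(q \right)} = 19 - q$
$486 + C{\left(5 \right)} = 486 + \left(19 - 5\right) = 486 + 14 = 500$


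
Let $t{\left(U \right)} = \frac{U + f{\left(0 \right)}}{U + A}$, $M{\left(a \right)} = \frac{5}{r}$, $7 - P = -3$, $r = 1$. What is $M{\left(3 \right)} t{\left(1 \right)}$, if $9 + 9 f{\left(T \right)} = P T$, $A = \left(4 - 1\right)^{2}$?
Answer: $0$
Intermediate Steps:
$P = 10$ ($P = 7 - -3 = 7 + 3 = 10$)
$A = 9$ ($A = 3^{2} = 9$)
$M{\left(a \right)} = 5$ ($M{\left(a \right)} = \frac{5}{1} = 5 \cdot 1 = 5$)
$f{\left(T \right)} = -1 + \frac{10 T}{9}$
$t{\left(U \right)} = \frac{-1 + U}{9 + U}$ ($t{\left(U \right)} = \frac{U + \left(-1 + \frac{10}{9} \cdot 0\right)}{U + 9} = \frac{U + \left(-1 + 0\right)}{9 + U} = \frac{U - 1}{9 + U} = \frac{-1 + U}{9 + U}$)
$M{\left(3 \right)} t{\left(1 \right)} = 5 \frac{-1 + 1}{9 + 1} = 5 \cdot \frac{1}{10} \cdot 0 = 5 \cdot 0 = 0$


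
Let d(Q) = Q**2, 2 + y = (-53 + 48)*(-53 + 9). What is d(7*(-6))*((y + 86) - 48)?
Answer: 451584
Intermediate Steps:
y = 218 (y = -2 + (-53 + 48)*(-53 + 9) = -2 - 5*(-44) = -2 + 220 = 218)
d(7*(-6))*((y + 86) - 48) = (7*(-6))**2*((218 + 86) - 48) = (-42)**2*(304 - 48) = 1764*256 = 451584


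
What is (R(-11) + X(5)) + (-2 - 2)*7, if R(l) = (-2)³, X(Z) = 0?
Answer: -36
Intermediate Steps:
R(l) = -8
(R(-11) + X(5)) + (-2 - 2)*7 = (-8 + 0) + (-2 - 2)*7 = -8 - 4*7 = -8 - 28 = -36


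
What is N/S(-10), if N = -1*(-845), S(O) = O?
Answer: -169/2 ≈ -84.500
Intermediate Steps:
N = 845
N/S(-10) = 845/(-10) = 845*(-⅒) = -169/2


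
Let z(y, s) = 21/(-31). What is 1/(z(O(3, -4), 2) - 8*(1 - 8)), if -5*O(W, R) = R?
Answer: 31/1715 ≈ 0.018076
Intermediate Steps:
O(W, R) = -R/5
z(y, s) = -21/31 (z(y, s) = 21*(-1/31) = -21/31)
1/(z(O(3, -4), 2) - 8*(1 - 8)) = 1/(-21/31 - 8*(1 - 8)) = 1/(-21/31 - 8*(-7)) = 1/(-21/31 + 56) = 1/(1715/31) = 31/1715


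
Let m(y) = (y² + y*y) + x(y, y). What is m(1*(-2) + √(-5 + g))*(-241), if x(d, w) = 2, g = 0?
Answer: 1928*I*√5 ≈ 4311.1*I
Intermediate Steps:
m(y) = 2 + 2*y² (m(y) = (y² + y*y) + 2 = (y² + y²) + 2 = 2*y² + 2 = 2 + 2*y²)
m(1*(-2) + √(-5 + g))*(-241) = (2 + 2*(1*(-2) + √(-5 + 0))²)*(-241) = (2 + 2*(-2 + √(-5))²)*(-241) = (2 + 2*(-2 + I*√5)²)*(-241) = -482 - 482*(-2 + I*√5)²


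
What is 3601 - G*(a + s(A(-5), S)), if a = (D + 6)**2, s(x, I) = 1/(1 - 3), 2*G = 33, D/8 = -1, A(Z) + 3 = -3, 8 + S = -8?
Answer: 14173/4 ≈ 3543.3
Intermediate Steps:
S = -16 (S = -8 - 8 = -16)
A(Z) = -6 (A(Z) = -3 - 3 = -6)
D = -8 (D = 8*(-1) = -8)
G = 33/2 (G = (1/2)*33 = 33/2 ≈ 16.500)
s(x, I) = -1/2 (s(x, I) = 1/(-2) = -1/2)
a = 4 (a = (-8 + 6)**2 = (-2)**2 = 4)
3601 - G*(a + s(A(-5), S)) = 3601 - 33*(4 - 1/2)/2 = 3601 - 33*7/(2*2) = 3601 - 1*231/4 = 3601 - 231/4 = 14173/4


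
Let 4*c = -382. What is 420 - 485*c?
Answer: 93475/2 ≈ 46738.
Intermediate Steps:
c = -191/2 (c = (¼)*(-382) = -191/2 ≈ -95.500)
420 - 485*c = 420 - 485*(-191/2) = 420 + 92635/2 = 93475/2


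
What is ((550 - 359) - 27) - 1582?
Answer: -1418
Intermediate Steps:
((550 - 359) - 27) - 1582 = (191 - 27) - 1582 = 164 - 1582 = -1418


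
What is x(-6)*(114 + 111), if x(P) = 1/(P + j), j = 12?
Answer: 75/2 ≈ 37.500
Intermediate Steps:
x(P) = 1/(12 + P) (x(P) = 1/(P + 12) = 1/(12 + P))
x(-6)*(114 + 111) = (114 + 111)/(12 - 6) = 225/6 = (⅙)*225 = 75/2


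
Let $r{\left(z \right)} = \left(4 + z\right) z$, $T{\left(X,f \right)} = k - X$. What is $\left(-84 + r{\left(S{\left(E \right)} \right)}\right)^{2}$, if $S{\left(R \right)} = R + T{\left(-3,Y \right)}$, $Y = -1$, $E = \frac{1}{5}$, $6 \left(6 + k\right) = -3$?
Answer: $\frac{74494161}{10000} \approx 7449.4$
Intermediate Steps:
$k = - \frac{13}{2}$ ($k = -6 + \frac{1}{6} \left(-3\right) = -6 - \frac{1}{2} = - \frac{13}{2} \approx -6.5$)
$E = \frac{1}{5} \approx 0.2$
$T{\left(X,f \right)} = - \frac{13}{2} - X$
$S{\left(R \right)} = - \frac{7}{2} + R$ ($S{\left(R \right)} = R - \frac{7}{2} = - \frac{7}{2} + R$)
$r{\left(z \right)} = z \left(4 + z\right)$
$\left(-84 + r{\left(S{\left(E \right)} \right)}\right)^{2} = \left(-84 + \left(- \frac{7}{2} + \frac{1}{5}\right) \left(4 + \left(- \frac{7}{2} + \frac{1}{5}\right)\right)\right)^{2} = \left(-84 - \frac{33 \left(4 - \frac{33}{10}\right)}{10}\right)^{2} = \left(-84 - \frac{231}{100}\right)^{2} = \left(- \frac{8631}{100}\right)^{2} = \frac{74494161}{10000}$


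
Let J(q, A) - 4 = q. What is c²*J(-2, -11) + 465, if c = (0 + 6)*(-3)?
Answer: 1113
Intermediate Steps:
J(q, A) = 4 + q
c = -18 (c = 6*(-3) = -18)
c²*J(-2, -11) + 465 = (-18)²*(4 - 2) + 465 = 324*2 + 465 = 648 + 465 = 1113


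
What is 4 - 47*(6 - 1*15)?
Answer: 427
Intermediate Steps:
4 - 47*(6 - 1*15) = 4 - 47*(6 - 15) = 4 - 47*(-9) = 4 + 423 = 427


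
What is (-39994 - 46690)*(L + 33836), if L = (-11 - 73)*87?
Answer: -2299553152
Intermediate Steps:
L = -7308 (L = -84*87 = -7308)
(-39994 - 46690)*(L + 33836) = (-39994 - 46690)*(-7308 + 33836) = -86684*26528 = -2299553152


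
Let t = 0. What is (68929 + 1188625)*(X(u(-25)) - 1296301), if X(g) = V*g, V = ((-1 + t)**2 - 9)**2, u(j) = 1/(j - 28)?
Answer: -86399011394418/53 ≈ -1.6302e+12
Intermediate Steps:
u(j) = 1/(-28 + j)
V = 64 (V = ((-1 + 0)**2 - 9)**2 = ((-1)**2 - 9)**2 = (1 - 9)**2 = (-8)**2 = 64)
X(g) = 64*g
(68929 + 1188625)*(X(u(-25)) - 1296301) = (68929 + 1188625)*(64/(-28 - 25) - 1296301) = 1257554*(64/(-53) - 1296301) = 1257554*(64*(-1/53) - 1296301) = 1257554*(-64/53 - 1296301) = 1257554*(-68704017/53) = -86399011394418/53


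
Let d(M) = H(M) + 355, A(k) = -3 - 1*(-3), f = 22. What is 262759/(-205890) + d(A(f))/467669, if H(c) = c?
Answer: -122811147821/96288370410 ≈ -1.2755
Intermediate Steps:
A(k) = 0 (A(k) = -3 + 3 = 0)
d(M) = 355 + M (d(M) = M + 355 = 355 + M)
262759/(-205890) + d(A(f))/467669 = 262759/(-205890) + (355 + 0)/467669 = 262759*(-1/205890) + 355*(1/467669) = -262759/205890 + 355/467669 = -122811147821/96288370410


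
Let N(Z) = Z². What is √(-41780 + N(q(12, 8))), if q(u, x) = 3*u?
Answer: 2*I*√10121 ≈ 201.21*I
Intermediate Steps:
√(-41780 + N(q(12, 8))) = √(-41780 + (3*12)²) = √(-41780 + 36²) = √(-41780 + 1296) = √(-40484) = 2*I*√10121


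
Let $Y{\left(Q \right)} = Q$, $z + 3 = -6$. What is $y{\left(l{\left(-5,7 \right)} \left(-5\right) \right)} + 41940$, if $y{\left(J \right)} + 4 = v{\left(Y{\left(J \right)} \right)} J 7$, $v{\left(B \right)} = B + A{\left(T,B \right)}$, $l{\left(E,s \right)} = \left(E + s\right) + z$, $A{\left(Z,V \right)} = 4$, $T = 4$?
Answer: $51491$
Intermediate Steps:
$z = -9$ ($z = -3 - 6 = -9$)
$l{\left(E,s \right)} = -9 + E + s$ ($l{\left(E,s \right)} = \left(E + s\right) - 9 = -9 + E + s$)
$v{\left(B \right)} = 4 + B$ ($v{\left(B \right)} = B + 4 = 4 + B$)
$y{\left(J \right)} = -4 + 7 J \left(4 + J\right)$ ($y{\left(J \right)} = -4 + \left(4 + J\right) J 7 = -4 + J \left(4 + J\right) 7 = -4 + 7 J \left(4 + J\right)$)
$y{\left(l{\left(-5,7 \right)} \left(-5\right) \right)} + 41940 = \left(-4 + 7 \left(-9 - 5 + 7\right) \left(-5\right) \left(4 + \left(-9 - 5 + 7\right) \left(-5\right)\right)\right) + 41940 = \left(-4 + 7 \left(\left(-7\right) \left(-5\right)\right) \left(4 - -35\right)\right) + 41940 = \left(-4 + 7 \cdot 35 \left(4 + 35\right)\right) + 41940 = \left(-4 + 7 \cdot 35 \cdot 39\right) + 41940 = \left(-4 + 9555\right) + 41940 = 9551 + 41940 = 51491$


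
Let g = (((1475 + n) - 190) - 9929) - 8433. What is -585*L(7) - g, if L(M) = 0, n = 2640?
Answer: 14437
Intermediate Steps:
g = -14437 (g = (((1475 + 2640) - 190) - 9929) - 8433 = ((4115 - 190) - 9929) - 8433 = (3925 - 9929) - 8433 = -6004 - 8433 = -14437)
-585*L(7) - g = -585*0 - 1*(-14437) = 0 + 14437 = 14437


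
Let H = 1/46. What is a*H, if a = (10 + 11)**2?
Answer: 441/46 ≈ 9.5870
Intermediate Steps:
H = 1/46 ≈ 0.021739
a = 441 (a = 21**2 = 441)
a*H = 441*(1/46) = 441/46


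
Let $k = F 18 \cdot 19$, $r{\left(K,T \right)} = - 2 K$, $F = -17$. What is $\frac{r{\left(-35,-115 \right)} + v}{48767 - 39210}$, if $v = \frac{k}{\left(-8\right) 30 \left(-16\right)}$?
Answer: $\frac{43831}{6116480} \approx 0.0071661$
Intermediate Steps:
$k = -5814$ ($k = \left(-17\right) 18 \cdot 19 = \left(-306\right) 19 = -5814$)
$v = - \frac{969}{640}$ ($v = - \frac{5814}{\left(-8\right) 30 \left(-16\right)} = - \frac{5814}{\left(-240\right) \left(-16\right)} = - \frac{5814}{3840} = \left(-5814\right) \frac{1}{3840} = - \frac{969}{640} \approx -1.5141$)
$\frac{r{\left(-35,-115 \right)} + v}{48767 - 39210} = \frac{\left(-2\right) \left(-35\right) - \frac{969}{640}}{48767 - 39210} = \frac{70 - \frac{969}{640}}{9557} = \frac{43831}{640} \cdot \frac{1}{9557} = \frac{43831}{6116480}$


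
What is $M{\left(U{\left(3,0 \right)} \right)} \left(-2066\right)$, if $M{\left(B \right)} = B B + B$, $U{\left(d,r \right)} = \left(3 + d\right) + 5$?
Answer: $-272712$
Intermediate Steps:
$U{\left(d,r \right)} = 8 + d$
$M{\left(B \right)} = B + B^{2}$ ($M{\left(B \right)} = B^{2} + B = B + B^{2}$)
$M{\left(U{\left(3,0 \right)} \right)} \left(-2066\right) = \left(8 + 3\right) \left(1 + \left(8 + 3\right)\right) \left(-2066\right) = 11 \left(1 + 11\right) \left(-2066\right) = 11 \cdot 12 \left(-2066\right) = 132 \left(-2066\right) = -272712$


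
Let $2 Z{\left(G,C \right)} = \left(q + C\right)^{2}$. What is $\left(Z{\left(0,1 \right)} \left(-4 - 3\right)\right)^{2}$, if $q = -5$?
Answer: $3136$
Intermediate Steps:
$Z{\left(G,C \right)} = \frac{\left(-5 + C\right)^{2}}{2}$
$\left(Z{\left(0,1 \right)} \left(-4 - 3\right)\right)^{2} = \left(\frac{\left(-5 + 1\right)^{2}}{2} \left(-4 - 3\right)\right)^{2} = \left(\frac{\left(-4\right)^{2}}{2} \left(-7\right)\right)^{2} = \left(\frac{1}{2} \cdot 16 \left(-7\right)\right)^{2} = \left(8 \left(-7\right)\right)^{2} = \left(-56\right)^{2} = 3136$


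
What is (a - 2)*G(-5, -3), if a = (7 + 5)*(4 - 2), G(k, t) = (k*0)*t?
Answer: 0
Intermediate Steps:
G(k, t) = 0 (G(k, t) = 0*t = 0)
a = 24 (a = 12*2 = 24)
(a - 2)*G(-5, -3) = (24 - 2)*0 = 22*0 = 0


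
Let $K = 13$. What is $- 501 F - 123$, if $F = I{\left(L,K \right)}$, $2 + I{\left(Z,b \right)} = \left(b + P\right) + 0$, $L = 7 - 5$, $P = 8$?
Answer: $-9642$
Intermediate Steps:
$L = 2$ ($L = 7 - 5 = 2$)
$I{\left(Z,b \right)} = 6 + b$ ($I{\left(Z,b \right)} = -2 + \left(\left(b + 8\right) + 0\right) = -2 + \left(\left(8 + b\right) + 0\right) = -2 + \left(8 + b\right) = 6 + b$)
$F = 19$ ($F = 6 + 13 = 19$)
$- 501 F - 123 = \left(-501\right) 19 - 123 = -9519 - 123 = -9642$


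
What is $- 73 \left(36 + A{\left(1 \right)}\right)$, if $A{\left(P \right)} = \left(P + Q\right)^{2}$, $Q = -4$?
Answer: $-3285$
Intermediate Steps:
$A{\left(P \right)} = \left(-4 + P\right)^{2}$ ($A{\left(P \right)} = \left(P - 4\right)^{2} = \left(-4 + P\right)^{2}$)
$- 73 \left(36 + A{\left(1 \right)}\right) = - 73 \left(36 + \left(-4 + 1\right)^{2}\right) = - 73 \left(36 + \left(-3\right)^{2}\right) = - 73 \left(36 + 9\right) = \left(-73\right) 45 = -3285$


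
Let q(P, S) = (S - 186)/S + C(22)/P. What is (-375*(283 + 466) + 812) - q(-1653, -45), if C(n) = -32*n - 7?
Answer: -2314766677/8265 ≈ -2.8007e+5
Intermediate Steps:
C(n) = -7 - 32*n
q(P, S) = -711/P + (-186 + S)/S (q(P, S) = (S - 186)/S + (-7 - 32*22)/P = (-186 + S)/S + (-7 - 704)/P = (-186 + S)/S - 711/P = -711/P + (-186 + S)/S)
(-375*(283 + 466) + 812) - q(-1653, -45) = (-375*(283 + 466) + 812) - (1 - 711/(-1653) - 186/(-45)) = (-375*749 + 812) - (1 - 711*(-1/1653) - 186*(-1/45)) = (-280875 + 812) - (1 + 237/551 + 62/15) = -280063 - 1*45982/8265 = -280063 - 45982/8265 = -2314766677/8265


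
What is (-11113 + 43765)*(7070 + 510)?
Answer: 247502160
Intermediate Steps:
(-11113 + 43765)*(7070 + 510) = 32652*7580 = 247502160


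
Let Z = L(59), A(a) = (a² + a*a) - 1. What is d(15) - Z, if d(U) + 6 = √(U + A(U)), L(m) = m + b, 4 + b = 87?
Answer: -148 + 4*√29 ≈ -126.46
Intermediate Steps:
b = 83 (b = -4 + 87 = 83)
A(a) = -1 + 2*a² (A(a) = (a² + a²) - 1 = 2*a² - 1 = -1 + 2*a²)
L(m) = 83 + m (L(m) = m + 83 = 83 + m)
d(U) = -6 + √(-1 + U + 2*U²) (d(U) = -6 + √(U + (-1 + 2*U²)) = -6 + √(-1 + U + 2*U²))
Z = 142 (Z = 83 + 59 = 142)
d(15) - Z = (-6 + √(-1 + 15 + 2*15²)) - 1*142 = (-6 + √(-1 + 15 + 2*225)) - 142 = (-6 + √(-1 + 15 + 450)) - 142 = (-6 + √464) - 142 = (-6 + 4*√29) - 142 = -148 + 4*√29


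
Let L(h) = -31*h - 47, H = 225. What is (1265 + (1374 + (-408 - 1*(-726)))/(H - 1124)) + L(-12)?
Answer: 1427718/899 ≈ 1588.1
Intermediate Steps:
L(h) = -47 - 31*h
(1265 + (1374 + (-408 - 1*(-726)))/(H - 1124)) + L(-12) = (1265 + (1374 + (-408 - 1*(-726)))/(225 - 1124)) + (-47 - 31*(-12)) = (1265 + (1374 + (-408 + 726))/(-899)) + (-47 + 372) = (1265 + (1374 + 318)*(-1/899)) + 325 = (1265 + 1692*(-1/899)) + 325 = (1265 - 1692/899) + 325 = 1135543/899 + 325 = 1427718/899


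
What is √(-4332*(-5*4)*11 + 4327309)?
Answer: √5280349 ≈ 2297.9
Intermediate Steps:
√(-4332*(-5*4)*11 + 4327309) = √(-(-86640)*11 + 4327309) = √(-4332*(-220) + 4327309) = √(953040 + 4327309) = √5280349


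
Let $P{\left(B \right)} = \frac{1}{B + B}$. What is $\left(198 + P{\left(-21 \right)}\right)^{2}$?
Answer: $\frac{69139225}{1764} \approx 39195.0$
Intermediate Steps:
$P{\left(B \right)} = \frac{1}{2 B}$
$\left(198 + P{\left(-21 \right)}\right)^{2} = \left(198 + \frac{1}{2 \left(-21\right)}\right)^{2} = \left(198 + \frac{1}{2} \left(- \frac{1}{21}\right)\right)^{2} = \left(198 - \frac{1}{42}\right)^{2} = \left(\frac{8315}{42}\right)^{2} = \frac{69139225}{1764}$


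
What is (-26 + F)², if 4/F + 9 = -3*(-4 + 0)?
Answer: 5476/9 ≈ 608.44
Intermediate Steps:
F = 4/3 (F = 4/(-9 - 3*(-4 + 0)) = 4/(-9 - 3*(-4)) = 4/(-9 + 12) = 4/3 ≈ 1.3333)
(-26 + F)² = (-26 + 4/3)² = (-74/3)² = 5476/9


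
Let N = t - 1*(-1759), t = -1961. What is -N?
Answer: 202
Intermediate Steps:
N = -202 (N = -1961 - 1*(-1759) = -1961 + 1759 = -202)
-N = -1*(-202) = 202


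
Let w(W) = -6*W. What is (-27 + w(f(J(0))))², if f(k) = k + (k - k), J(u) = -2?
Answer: 225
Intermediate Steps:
f(k) = k (f(k) = k + 0 = k)
(-27 + w(f(J(0))))² = (-27 - 6*(-2))² = (-27 + 12)² = (-15)² = 225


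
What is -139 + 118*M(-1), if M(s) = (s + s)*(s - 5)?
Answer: 1277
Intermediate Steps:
M(s) = 2*s*(-5 + s) (M(s) = (2*s)*(-5 + s) = 2*s*(-5 + s))
-139 + 118*M(-1) = -139 + 118*(2*(-1)*(-5 - 1)) = -139 + 118*(2*(-1)*(-6)) = -139 + 118*12 = -139 + 1416 = 1277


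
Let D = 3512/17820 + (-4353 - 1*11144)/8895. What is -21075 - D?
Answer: -11134433834/528363 ≈ -21073.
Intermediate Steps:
D = -816391/528363 (D = 3512*(1/17820) + (-4353 - 11144)*(1/8895) = 878/4455 - 15497*1/8895 = 878/4455 - 15497/8895 = -816391/528363 ≈ -1.5451)
-21075 - D = -21075 - 1*(-816391/528363) = -21075 + 816391/528363 = -11134433834/528363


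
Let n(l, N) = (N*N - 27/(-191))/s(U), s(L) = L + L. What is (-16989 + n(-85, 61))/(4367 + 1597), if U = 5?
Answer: -1133509/406830 ≈ -2.7862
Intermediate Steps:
s(L) = 2*L
n(l, N) = 27/1910 + N²/10 (n(l, N) = (N*N - 27/(-191))/((2*5)) = (N² - 27*(-1/191))/10 = (N² + 27/191)*(⅒) = (27/191 + N²)*(⅒) = 27/1910 + N²/10)
(-16989 + n(-85, 61))/(4367 + 1597) = (-16989 + (27/1910 + (⅒)*61²))/(4367 + 1597) = (-16989 + (27/1910 + (⅒)*3721))/5964 = (-16989 + (27/1910 + 3721/10))*(1/5964) = (-16989 + 355369/955)*(1/5964) = -15869126/955*1/5964 = -1133509/406830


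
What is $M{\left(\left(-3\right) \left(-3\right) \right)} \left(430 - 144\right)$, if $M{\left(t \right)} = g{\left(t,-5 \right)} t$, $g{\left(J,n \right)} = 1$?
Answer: $2574$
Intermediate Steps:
$M{\left(t \right)} = t$ ($M{\left(t \right)} = 1 t = t$)
$M{\left(\left(-3\right) \left(-3\right) \right)} \left(430 - 144\right) = \left(-3\right) \left(-3\right) \left(430 - 144\right) = 9 \cdot 286 = 2574$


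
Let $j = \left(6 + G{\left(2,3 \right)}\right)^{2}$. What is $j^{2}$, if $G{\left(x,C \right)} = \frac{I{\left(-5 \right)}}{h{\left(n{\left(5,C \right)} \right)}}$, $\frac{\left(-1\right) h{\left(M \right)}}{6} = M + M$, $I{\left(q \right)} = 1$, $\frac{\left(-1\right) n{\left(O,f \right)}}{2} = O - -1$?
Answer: $\frac{559840650625}{429981696} \approx 1302.0$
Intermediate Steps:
$n{\left(O,f \right)} = -2 - 2 O$ ($n{\left(O,f \right)} = - 2 \left(O - -1\right) = - 2 \left(O + 1\right) = - 2 \left(1 + O\right) = -2 - 2 O$)
$h{\left(M \right)} = - 12 M$ ($h{\left(M \right)} = - 6 \left(M + M\right) = - 6 \cdot 2 M = - 12 M$)
$G{\left(x,C \right)} = \frac{1}{144}$ ($G{\left(x,C \right)} = 1 \frac{1}{\left(-12\right) \left(-2 - 10\right)} = 1 \frac{1}{\left(-12\right) \left(-12\right)} = 1 \cdot \frac{1}{144} = \frac{1}{144}$)
$j = \frac{748225}{20736}$ ($j = \left(6 + \frac{1}{144}\right)^{2} = \left(\frac{865}{144}\right)^{2} = \frac{748225}{20736} \approx 36.083$)
$j^{2} = \left(\frac{748225}{20736}\right)^{2} = \frac{559840650625}{429981696}$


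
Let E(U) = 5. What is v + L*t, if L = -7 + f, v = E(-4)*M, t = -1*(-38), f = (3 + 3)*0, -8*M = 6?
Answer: -1079/4 ≈ -269.75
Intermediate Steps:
M = -¾ (M = -⅛*6 = -¾ ≈ -0.75000)
f = 0 (f = 6*0 = 0)
t = 38
v = -15/4 (v = 5*(-¾) = -15/4 ≈ -3.7500)
L = -7 (L = -7 + 0 = -7)
v + L*t = -15/4 - 7*38 = -15/4 - 266 = -1079/4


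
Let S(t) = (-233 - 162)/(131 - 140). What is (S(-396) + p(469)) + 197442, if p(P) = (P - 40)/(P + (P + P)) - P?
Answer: 831609575/4221 ≈ 1.9702e+5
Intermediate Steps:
S(t) = 395/9 (S(t) = -395/(-9) = -395*(-⅑) = 395/9)
p(P) = -P + (-40 + P)/(3*P) (p(P) = (-40 + P)/(P + 2*P) - P = (-40 + P)/((3*P)) - P = (-40 + P)*(1/(3*P)) - P = (-40 + P)/(3*P) - P = -P + (-40 + P)/(3*P))
(S(-396) + p(469)) + 197442 = (395/9 + (⅓ - 1*469 - 40/3/469)) + 197442 = (395/9 + (⅓ - 469 - 40/3*1/469)) + 197442 = (395/9 + (⅓ - 469 - 40/1407)) + 197442 = (395/9 - 219818/469) + 197442 = -1793107/4221 + 197442 = 831609575/4221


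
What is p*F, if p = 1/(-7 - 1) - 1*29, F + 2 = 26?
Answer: -699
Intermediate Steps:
F = 24 (F = -2 + 26 = 24)
p = -233/8 (p = 1/(-8) - 29 = -⅛ - 29 = -233/8 ≈ -29.125)
p*F = -233/8*24 = -699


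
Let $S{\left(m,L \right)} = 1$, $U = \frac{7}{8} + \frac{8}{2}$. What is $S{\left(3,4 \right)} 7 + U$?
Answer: $\frac{95}{8} \approx 11.875$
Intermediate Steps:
$U = \frac{39}{8}$ ($U = 7 \cdot \frac{1}{8} + 8 \cdot \frac{1}{2} = \frac{7}{8} + 4 = \frac{39}{8} \approx 4.875$)
$S{\left(3,4 \right)} 7 + U = 1 \cdot 7 + \frac{39}{8} = 7 + \frac{39}{8} = \frac{95}{8}$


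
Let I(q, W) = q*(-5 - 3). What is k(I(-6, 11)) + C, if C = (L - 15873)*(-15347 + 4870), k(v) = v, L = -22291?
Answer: 399844276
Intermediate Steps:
I(q, W) = -8*q (I(q, W) = q*(-8) = -8*q)
C = 399844228 (C = (-22291 - 15873)*(-15347 + 4870) = -38164*(-10477) = 399844228)
k(I(-6, 11)) + C = -8*(-6) + 399844228 = 48 + 399844228 = 399844276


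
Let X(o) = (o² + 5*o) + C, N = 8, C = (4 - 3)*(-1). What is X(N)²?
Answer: 10609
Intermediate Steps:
C = -1 (C = 1*(-1) = -1)
X(o) = -1 + o² + 5*o (X(o) = (o² + 5*o) - 1 = -1 + o² + 5*o)
X(N)² = (-1 + 8² + 5*8)² = (-1 + 64 + 40)² = 103² = 10609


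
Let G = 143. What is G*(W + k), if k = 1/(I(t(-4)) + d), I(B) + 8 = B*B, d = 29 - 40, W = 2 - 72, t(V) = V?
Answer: -30173/3 ≈ -10058.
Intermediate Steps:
W = -70
d = -11
I(B) = -8 + B**2 (I(B) = -8 + B*B = -8 + B**2)
k = -1/3 (k = 1/((-8 + (-4)**2) - 11) = 1/((-8 + 16) - 11) = 1/(8 - 11) = 1/(-3) = -1/3 ≈ -0.33333)
G*(W + k) = 143*(-70 - 1/3) = 143*(-211/3) = -30173/3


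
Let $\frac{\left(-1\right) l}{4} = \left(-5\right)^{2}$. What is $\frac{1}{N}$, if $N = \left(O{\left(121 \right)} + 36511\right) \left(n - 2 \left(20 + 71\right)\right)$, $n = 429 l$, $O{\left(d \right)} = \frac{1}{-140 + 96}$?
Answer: $- \frac{22}{34605250303} \approx -6.3574 \cdot 10^{-10}$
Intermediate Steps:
$l = -100$ ($l = - 4 \left(-5\right)^{2} = \left(-4\right) 25 = -100$)
$O{\left(d \right)} = - \frac{1}{44}$ ($O{\left(d \right)} = \frac{1}{-44} = - \frac{1}{44}$)
$n = -42900$ ($n = 429 \left(-100\right) = -42900$)
$N = - \frac{34605250303}{22}$ ($N = \left(- \frac{1}{44} + 36511\right) \left(-42900 - 2 \left(20 + 71\right)\right) = \frac{1606483 \left(-42900 - 182\right)}{44} = \frac{1606483}{44} \left(-43082\right) = - \frac{34605250303}{22} \approx -1.573 \cdot 10^{9}$)
$\frac{1}{N} = \frac{1}{- \frac{34605250303}{22}} = - \frac{22}{34605250303}$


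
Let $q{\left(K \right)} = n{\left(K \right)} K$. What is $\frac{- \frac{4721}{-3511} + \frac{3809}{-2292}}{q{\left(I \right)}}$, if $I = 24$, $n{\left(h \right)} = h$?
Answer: $- \frac{2552867}{4635194112} \approx -0.00055076$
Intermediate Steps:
$q{\left(K \right)} = K^{2}$ ($q{\left(K \right)} = K K = K^{2}$)
$\frac{- \frac{4721}{-3511} + \frac{3809}{-2292}}{q{\left(I \right)}} = \frac{- \frac{4721}{-3511} + \frac{3809}{-2292}}{24^{2}} = \frac{\left(-4721\right) \left(- \frac{1}{3511}\right) + 3809 \left(- \frac{1}{2292}\right)}{576} = \left(\frac{4721}{3511} - \frac{3809}{2292}\right) \frac{1}{576} = \left(- \frac{2552867}{8047212}\right) \frac{1}{576} = - \frac{2552867}{4635194112}$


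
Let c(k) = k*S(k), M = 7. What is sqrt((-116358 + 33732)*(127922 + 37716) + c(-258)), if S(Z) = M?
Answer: 3*I*sqrt(1520667466) ≈ 1.1699e+5*I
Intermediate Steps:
S(Z) = 7
c(k) = 7*k (c(k) = k*7 = 7*k)
sqrt((-116358 + 33732)*(127922 + 37716) + c(-258)) = sqrt((-116358 + 33732)*(127922 + 37716) + 7*(-258)) = sqrt(-82626*165638 - 1806) = sqrt(-13686005388 - 1806) = sqrt(-13686007194) = 3*I*sqrt(1520667466)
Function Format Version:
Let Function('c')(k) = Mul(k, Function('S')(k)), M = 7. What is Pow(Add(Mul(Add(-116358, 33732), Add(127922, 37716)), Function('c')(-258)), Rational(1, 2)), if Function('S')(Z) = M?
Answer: Mul(3, I, Pow(1520667466, Rational(1, 2))) ≈ Mul(1.1699e+5, I)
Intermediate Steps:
Function('S')(Z) = 7
Function('c')(k) = Mul(7, k) (Function('c')(k) = Mul(k, 7) = Mul(7, k))
Pow(Add(Mul(Add(-116358, 33732), Add(127922, 37716)), Function('c')(-258)), Rational(1, 2)) = Pow(Add(Mul(Add(-116358, 33732), Add(127922, 37716)), Mul(7, -258)), Rational(1, 2)) = Pow(Add(Mul(-82626, 165638), -1806), Rational(1, 2)) = Pow(Add(-13686005388, -1806), Rational(1, 2)) = Pow(-13686007194, Rational(1, 2)) = Mul(3, I, Pow(1520667466, Rational(1, 2)))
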